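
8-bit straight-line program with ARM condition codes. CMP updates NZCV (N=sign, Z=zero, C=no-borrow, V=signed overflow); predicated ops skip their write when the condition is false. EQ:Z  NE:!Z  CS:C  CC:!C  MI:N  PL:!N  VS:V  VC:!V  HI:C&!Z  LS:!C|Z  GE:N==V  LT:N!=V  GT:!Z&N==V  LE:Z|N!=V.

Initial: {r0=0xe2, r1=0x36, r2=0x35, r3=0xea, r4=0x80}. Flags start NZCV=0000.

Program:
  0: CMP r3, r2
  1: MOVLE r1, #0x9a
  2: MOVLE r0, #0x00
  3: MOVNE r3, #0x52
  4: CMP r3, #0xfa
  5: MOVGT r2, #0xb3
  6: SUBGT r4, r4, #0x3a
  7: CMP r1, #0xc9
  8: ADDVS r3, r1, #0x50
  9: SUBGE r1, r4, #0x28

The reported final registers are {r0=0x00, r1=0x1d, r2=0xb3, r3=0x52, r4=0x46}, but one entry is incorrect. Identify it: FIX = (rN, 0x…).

[0] flags=1010 → (cmp)
[1] flags=1010 LE?T → r1=0x9a
[2] flags=1010 LE?T → r0=0x00
[3] flags=1010 NE?T → r3=0x52
[4] flags=0000 → (cmp)
[5] flags=0000 GT?T → r2=0xb3
[6] flags=0000 GT?T → r4=0x46
[7] flags=1000 → (cmp)
[8] flags=1000 VS?F → skip
[9] flags=1000 GE?F → skip

FIX = (r1, 0x9a)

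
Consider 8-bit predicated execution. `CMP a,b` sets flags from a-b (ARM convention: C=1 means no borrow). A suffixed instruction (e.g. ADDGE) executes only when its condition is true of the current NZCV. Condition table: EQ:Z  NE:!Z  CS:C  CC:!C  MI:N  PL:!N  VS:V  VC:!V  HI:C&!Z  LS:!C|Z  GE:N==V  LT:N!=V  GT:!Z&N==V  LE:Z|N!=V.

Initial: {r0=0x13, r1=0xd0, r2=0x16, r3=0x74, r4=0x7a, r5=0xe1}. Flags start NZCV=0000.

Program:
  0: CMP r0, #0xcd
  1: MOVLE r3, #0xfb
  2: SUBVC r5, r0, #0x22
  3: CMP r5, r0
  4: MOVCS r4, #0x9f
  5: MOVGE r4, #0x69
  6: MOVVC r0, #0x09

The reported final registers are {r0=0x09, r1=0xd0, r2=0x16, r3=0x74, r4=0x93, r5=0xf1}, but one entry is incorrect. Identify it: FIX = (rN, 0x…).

FIX = (r4, 0x9f)

0: ✓ CMP  NZCV=0000
1: · MOVLE
2: ✓ SUBVC  r5←0xf1
3: ✓ CMP  NZCV=1010
4: ✓ MOVCS  r4←0x9f
5: · MOVGE
6: ✓ MOVVC  r0←0x09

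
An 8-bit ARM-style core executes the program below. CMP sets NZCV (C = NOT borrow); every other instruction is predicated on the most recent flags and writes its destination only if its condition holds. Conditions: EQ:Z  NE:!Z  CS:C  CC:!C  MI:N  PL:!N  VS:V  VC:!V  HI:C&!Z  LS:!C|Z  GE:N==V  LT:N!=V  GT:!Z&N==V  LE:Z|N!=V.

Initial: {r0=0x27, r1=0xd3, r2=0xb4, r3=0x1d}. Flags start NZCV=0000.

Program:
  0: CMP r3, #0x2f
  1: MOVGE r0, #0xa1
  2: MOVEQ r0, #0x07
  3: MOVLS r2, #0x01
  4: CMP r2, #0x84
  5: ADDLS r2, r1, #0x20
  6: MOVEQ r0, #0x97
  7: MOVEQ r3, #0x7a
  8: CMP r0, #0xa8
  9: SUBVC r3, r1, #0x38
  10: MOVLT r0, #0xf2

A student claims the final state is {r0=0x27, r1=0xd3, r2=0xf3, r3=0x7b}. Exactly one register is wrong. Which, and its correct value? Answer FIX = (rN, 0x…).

[0] flags=1000 → (cmp)
[1] flags=1000 GE?F → skip
[2] flags=1000 EQ?F → skip
[3] flags=1000 LS?T → r2=0x01
[4] flags=0000 → (cmp)
[5] flags=0000 LS?T → r2=0xf3
[6] flags=0000 EQ?F → skip
[7] flags=0000 EQ?F → skip
[8] flags=0000 → (cmp)
[9] flags=0000 VC?T → r3=0x9b
[10] flags=0000 LT?F → skip

FIX = (r3, 0x9b)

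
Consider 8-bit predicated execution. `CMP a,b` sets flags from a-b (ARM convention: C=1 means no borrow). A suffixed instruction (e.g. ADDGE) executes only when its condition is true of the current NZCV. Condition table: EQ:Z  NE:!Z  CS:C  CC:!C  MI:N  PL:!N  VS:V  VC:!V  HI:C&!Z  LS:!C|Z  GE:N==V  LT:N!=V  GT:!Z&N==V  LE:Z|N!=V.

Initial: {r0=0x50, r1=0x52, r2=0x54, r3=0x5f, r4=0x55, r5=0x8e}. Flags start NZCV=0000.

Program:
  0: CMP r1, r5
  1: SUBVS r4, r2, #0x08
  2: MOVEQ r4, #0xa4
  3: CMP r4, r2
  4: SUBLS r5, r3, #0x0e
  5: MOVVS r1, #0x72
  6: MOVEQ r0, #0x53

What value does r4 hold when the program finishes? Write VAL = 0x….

[0] flags=1001 → (cmp)
[1] flags=1001 VS?T → r4=0x4c
[2] flags=1001 EQ?F → skip
[3] flags=1000 → (cmp)
[4] flags=1000 LS?T → r5=0x51
[5] flags=1000 VS?F → skip
[6] flags=1000 EQ?F → skip

VAL = 0x4c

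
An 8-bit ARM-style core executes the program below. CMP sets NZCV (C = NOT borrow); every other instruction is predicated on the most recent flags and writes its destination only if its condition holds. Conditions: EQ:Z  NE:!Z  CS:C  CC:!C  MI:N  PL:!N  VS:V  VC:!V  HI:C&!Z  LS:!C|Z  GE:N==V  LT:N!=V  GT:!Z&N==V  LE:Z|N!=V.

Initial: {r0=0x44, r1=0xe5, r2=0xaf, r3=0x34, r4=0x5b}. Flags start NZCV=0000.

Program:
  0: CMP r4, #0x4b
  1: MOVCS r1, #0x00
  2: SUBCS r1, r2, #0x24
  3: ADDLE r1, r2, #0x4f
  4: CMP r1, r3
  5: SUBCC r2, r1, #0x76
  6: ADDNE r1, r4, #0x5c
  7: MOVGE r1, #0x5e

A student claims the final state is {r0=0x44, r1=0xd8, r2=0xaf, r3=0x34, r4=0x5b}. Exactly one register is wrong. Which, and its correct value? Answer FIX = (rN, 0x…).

[0] flags=0010 → (cmp)
[1] flags=0010 CS?T → r1=0x00
[2] flags=0010 CS?T → r1=0x8b
[3] flags=0010 LE?F → skip
[4] flags=0011 → (cmp)
[5] flags=0011 CC?F → skip
[6] flags=0011 NE?T → r1=0xb7
[7] flags=0011 GE?F → skip

FIX = (r1, 0xb7)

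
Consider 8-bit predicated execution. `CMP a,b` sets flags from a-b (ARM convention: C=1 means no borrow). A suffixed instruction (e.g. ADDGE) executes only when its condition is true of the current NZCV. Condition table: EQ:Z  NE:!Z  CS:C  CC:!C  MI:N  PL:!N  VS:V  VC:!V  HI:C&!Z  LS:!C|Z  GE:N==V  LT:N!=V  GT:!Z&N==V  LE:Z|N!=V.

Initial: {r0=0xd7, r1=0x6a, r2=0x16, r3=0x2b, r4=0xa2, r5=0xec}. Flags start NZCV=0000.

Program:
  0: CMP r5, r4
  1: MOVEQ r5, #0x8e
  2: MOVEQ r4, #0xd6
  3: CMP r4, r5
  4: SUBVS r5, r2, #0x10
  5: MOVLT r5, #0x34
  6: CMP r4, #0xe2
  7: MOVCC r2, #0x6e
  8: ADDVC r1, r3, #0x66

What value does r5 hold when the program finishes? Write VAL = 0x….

0: ✓ CMP  NZCV=0010
1: · MOVEQ
2: · MOVEQ
3: ✓ CMP  NZCV=1000
4: · SUBVS
5: ✓ MOVLT  r5←0x34
6: ✓ CMP  NZCV=1000
7: ✓ MOVCC  r2←0x6e
8: ✓ ADDVC  r1←0x91

VAL = 0x34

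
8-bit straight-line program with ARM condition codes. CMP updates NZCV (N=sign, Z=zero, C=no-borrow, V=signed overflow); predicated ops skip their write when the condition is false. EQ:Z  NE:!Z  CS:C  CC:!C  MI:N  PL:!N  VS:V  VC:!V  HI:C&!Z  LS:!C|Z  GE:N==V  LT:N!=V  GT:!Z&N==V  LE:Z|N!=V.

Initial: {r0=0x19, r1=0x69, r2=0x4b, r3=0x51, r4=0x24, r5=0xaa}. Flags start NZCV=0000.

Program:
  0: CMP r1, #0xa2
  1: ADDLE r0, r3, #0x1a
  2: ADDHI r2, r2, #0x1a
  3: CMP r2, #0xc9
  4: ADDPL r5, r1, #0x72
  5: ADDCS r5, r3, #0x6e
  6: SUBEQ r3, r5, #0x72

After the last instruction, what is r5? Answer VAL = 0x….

[0] flags=1001 → (cmp)
[1] flags=1001 LE?F → skip
[2] flags=1001 HI?F → skip
[3] flags=1001 → (cmp)
[4] flags=1001 PL?F → skip
[5] flags=1001 CS?F → skip
[6] flags=1001 EQ?F → skip

VAL = 0xaa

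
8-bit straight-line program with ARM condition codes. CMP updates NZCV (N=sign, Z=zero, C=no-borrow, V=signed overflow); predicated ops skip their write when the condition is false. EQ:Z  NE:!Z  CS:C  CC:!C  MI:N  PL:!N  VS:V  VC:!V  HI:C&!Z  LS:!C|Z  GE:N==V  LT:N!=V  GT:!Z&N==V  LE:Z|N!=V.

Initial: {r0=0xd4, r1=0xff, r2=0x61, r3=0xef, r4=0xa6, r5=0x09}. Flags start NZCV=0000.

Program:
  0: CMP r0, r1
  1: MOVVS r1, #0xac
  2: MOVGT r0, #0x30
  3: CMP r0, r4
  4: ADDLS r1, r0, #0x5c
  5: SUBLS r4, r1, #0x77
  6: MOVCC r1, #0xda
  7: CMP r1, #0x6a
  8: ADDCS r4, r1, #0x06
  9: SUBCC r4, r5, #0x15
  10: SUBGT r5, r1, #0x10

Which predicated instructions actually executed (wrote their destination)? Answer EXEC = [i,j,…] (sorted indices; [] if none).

[0] flags=1000 → (cmp)
[1] flags=1000 VS?F → skip
[2] flags=1000 GT?F → skip
[3] flags=0010 → (cmp)
[4] flags=0010 LS?F → skip
[5] flags=0010 LS?F → skip
[6] flags=0010 CC?F → skip
[7] flags=1010 → (cmp)
[8] flags=1010 CS?T → r4=0x05
[9] flags=1010 CC?F → skip
[10] flags=1010 GT?F → skip

EXEC = [8]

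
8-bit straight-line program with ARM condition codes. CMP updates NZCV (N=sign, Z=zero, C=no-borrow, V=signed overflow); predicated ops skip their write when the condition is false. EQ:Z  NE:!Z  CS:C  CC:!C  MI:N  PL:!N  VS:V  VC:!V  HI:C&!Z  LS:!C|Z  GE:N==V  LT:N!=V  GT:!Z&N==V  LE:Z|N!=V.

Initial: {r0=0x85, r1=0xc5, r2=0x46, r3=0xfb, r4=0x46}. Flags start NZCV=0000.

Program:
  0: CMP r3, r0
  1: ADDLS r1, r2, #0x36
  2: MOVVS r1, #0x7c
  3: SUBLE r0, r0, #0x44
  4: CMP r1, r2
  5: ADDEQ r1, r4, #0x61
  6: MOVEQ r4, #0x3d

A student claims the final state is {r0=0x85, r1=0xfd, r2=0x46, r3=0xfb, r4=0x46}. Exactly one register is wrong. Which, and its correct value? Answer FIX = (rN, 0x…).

0: ✓ CMP  NZCV=0010
1: · ADDLS
2: · MOVVS
3: · SUBLE
4: ✓ CMP  NZCV=0011
5: · ADDEQ
6: · MOVEQ

FIX = (r1, 0xc5)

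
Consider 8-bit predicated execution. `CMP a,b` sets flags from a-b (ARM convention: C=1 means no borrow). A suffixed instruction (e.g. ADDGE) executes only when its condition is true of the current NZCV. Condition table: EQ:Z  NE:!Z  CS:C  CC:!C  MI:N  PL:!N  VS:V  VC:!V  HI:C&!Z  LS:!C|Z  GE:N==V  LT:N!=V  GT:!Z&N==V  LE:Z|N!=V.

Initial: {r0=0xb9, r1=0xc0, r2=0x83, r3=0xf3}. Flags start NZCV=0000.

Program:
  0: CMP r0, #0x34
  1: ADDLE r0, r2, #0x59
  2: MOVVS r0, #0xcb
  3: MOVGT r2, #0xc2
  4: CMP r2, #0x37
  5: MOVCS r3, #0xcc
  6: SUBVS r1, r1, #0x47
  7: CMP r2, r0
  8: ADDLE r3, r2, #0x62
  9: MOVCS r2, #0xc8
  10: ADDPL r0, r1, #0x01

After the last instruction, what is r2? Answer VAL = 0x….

0: ✓ CMP  NZCV=1010
1: ✓ ADDLE  r0←0xdc
2: · MOVVS
3: · MOVGT
4: ✓ CMP  NZCV=0011
5: ✓ MOVCS  r3←0xcc
6: ✓ SUBVS  r1←0x79
7: ✓ CMP  NZCV=1000
8: ✓ ADDLE  r3←0xe5
9: · MOVCS
10: · ADDPL

VAL = 0x83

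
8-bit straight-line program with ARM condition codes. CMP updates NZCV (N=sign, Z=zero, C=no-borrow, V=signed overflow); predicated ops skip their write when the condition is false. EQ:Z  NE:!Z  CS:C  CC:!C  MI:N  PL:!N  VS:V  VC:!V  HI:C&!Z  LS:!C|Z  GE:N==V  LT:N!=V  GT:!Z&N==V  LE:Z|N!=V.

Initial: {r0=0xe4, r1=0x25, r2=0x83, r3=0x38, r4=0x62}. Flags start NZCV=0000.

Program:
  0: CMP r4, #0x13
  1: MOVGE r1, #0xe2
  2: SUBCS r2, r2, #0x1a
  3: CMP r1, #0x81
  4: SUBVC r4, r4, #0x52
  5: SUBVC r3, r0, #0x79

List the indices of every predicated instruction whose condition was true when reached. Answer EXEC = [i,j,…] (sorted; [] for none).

[0] flags=0010 → (cmp)
[1] flags=0010 GE?T → r1=0xe2
[2] flags=0010 CS?T → r2=0x69
[3] flags=0010 → (cmp)
[4] flags=0010 VC?T → r4=0x10
[5] flags=0010 VC?T → r3=0x6b

EXEC = [1,2,4,5]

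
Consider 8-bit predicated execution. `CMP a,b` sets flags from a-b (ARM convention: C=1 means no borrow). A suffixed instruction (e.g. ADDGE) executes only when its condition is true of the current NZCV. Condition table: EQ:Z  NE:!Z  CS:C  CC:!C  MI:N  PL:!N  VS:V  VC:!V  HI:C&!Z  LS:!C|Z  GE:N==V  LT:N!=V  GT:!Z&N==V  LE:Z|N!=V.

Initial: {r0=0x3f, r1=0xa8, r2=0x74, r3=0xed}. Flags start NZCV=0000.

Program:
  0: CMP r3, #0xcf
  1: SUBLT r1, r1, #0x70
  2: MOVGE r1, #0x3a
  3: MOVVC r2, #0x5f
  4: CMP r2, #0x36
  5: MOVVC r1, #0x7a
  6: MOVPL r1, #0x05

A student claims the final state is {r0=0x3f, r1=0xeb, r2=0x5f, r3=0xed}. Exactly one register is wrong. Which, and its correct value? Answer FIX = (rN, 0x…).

[0] flags=0010 → (cmp)
[1] flags=0010 LT?F → skip
[2] flags=0010 GE?T → r1=0x3a
[3] flags=0010 VC?T → r2=0x5f
[4] flags=0010 → (cmp)
[5] flags=0010 VC?T → r1=0x7a
[6] flags=0010 PL?T → r1=0x05

FIX = (r1, 0x05)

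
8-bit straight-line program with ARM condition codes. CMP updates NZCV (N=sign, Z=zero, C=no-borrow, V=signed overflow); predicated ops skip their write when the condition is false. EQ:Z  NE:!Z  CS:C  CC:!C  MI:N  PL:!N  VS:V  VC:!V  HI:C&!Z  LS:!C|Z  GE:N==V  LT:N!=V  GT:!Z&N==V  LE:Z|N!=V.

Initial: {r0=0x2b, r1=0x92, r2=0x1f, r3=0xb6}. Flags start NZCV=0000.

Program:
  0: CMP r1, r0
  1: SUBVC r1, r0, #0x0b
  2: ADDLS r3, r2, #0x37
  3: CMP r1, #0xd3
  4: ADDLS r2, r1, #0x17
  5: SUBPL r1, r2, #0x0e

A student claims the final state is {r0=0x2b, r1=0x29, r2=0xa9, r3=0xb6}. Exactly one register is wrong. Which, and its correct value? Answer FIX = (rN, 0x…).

0: ✓ CMP  NZCV=0011
1: · SUBVC
2: · ADDLS
3: ✓ CMP  NZCV=1000
4: ✓ ADDLS  r2←0xa9
5: · SUBPL

FIX = (r1, 0x92)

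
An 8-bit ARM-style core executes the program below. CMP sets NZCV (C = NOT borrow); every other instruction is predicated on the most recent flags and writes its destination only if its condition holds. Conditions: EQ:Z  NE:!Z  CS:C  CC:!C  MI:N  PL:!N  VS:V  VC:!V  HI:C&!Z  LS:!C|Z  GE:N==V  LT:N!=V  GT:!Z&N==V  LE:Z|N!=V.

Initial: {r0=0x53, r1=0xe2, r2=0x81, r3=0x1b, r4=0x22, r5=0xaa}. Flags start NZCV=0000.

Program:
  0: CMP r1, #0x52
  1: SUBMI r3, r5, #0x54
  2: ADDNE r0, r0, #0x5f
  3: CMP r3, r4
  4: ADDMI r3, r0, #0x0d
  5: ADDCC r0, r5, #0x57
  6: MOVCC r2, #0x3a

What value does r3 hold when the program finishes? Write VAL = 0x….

[0] flags=1010 → (cmp)
[1] flags=1010 MI?T → r3=0x56
[2] flags=1010 NE?T → r0=0xb2
[3] flags=0010 → (cmp)
[4] flags=0010 MI?F → skip
[5] flags=0010 CC?F → skip
[6] flags=0010 CC?F → skip

VAL = 0x56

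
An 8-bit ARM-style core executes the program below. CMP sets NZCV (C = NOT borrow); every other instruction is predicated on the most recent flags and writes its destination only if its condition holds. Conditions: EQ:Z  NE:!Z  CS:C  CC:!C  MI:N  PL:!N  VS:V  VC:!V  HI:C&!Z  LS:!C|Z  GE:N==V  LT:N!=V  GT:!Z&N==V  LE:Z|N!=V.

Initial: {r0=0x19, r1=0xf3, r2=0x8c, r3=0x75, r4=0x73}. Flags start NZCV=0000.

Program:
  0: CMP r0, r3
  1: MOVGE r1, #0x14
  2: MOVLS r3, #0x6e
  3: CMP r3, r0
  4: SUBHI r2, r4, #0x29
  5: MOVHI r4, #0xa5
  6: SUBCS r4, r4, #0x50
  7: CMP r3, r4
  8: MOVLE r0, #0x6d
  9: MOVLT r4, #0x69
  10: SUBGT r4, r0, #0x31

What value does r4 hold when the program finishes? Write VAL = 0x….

VAL = 0xe8

[0] flags=1000 → (cmp)
[1] flags=1000 GE?F → skip
[2] flags=1000 LS?T → r3=0x6e
[3] flags=0010 → (cmp)
[4] flags=0010 HI?T → r2=0x4a
[5] flags=0010 HI?T → r4=0xa5
[6] flags=0010 CS?T → r4=0x55
[7] flags=0010 → (cmp)
[8] flags=0010 LE?F → skip
[9] flags=0010 LT?F → skip
[10] flags=0010 GT?T → r4=0xe8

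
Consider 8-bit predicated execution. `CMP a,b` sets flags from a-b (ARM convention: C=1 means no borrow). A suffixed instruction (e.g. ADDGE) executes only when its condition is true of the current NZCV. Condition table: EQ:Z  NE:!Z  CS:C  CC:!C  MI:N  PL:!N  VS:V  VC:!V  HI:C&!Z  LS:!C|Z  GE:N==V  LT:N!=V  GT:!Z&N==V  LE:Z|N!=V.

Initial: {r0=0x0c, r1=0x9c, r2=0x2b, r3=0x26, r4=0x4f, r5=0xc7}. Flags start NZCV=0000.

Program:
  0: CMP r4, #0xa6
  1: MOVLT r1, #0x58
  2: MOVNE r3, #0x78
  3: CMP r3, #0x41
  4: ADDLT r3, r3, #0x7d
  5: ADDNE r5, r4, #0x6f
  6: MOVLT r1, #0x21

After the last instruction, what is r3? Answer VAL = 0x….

0: ✓ CMP  NZCV=1001
1: · MOVLT
2: ✓ MOVNE  r3←0x78
3: ✓ CMP  NZCV=0010
4: · ADDLT
5: ✓ ADDNE  r5←0xbe
6: · MOVLT

VAL = 0x78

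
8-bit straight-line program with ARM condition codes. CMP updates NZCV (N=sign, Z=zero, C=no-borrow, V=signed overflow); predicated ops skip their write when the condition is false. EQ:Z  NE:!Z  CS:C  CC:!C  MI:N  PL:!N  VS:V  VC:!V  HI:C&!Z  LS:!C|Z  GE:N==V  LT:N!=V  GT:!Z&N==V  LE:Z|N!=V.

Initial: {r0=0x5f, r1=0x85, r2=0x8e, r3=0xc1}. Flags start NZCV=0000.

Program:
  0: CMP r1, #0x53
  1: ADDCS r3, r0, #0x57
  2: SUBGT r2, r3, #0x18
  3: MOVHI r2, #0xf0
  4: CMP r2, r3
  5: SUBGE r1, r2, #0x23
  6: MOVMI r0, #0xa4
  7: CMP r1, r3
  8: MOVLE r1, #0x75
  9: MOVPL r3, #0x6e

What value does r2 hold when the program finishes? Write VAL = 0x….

VAL = 0xf0

[0] flags=0011 → (cmp)
[1] flags=0011 CS?T → r3=0xb6
[2] flags=0011 GT?F → skip
[3] flags=0011 HI?T → r2=0xf0
[4] flags=0010 → (cmp)
[5] flags=0010 GE?T → r1=0xcd
[6] flags=0010 MI?F → skip
[7] flags=0010 → (cmp)
[8] flags=0010 LE?F → skip
[9] flags=0010 PL?T → r3=0x6e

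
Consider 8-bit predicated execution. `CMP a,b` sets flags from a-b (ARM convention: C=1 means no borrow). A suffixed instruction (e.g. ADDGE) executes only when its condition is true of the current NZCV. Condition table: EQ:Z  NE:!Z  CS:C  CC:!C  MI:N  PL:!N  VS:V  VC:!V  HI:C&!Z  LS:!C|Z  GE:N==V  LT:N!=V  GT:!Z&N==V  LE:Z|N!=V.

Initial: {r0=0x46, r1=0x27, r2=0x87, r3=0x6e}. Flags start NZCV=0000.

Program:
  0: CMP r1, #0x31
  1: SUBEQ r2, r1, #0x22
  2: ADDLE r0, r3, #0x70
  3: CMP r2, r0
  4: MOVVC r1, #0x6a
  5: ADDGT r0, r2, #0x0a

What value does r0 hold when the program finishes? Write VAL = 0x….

VAL = 0xde

0: ✓ CMP  NZCV=1000
1: · SUBEQ
2: ✓ ADDLE  r0←0xde
3: ✓ CMP  NZCV=1000
4: ✓ MOVVC  r1←0x6a
5: · ADDGT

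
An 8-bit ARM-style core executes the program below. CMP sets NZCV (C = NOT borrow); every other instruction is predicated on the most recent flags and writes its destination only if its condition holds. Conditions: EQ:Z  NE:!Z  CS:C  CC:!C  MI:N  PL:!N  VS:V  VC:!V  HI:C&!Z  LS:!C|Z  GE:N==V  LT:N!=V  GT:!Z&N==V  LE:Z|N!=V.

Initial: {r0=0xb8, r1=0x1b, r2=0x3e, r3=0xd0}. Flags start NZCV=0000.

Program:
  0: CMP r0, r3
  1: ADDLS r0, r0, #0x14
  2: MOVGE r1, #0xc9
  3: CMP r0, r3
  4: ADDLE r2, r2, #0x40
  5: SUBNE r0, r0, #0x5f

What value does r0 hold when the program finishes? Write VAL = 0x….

VAL = 0x6d

0: ✓ CMP  NZCV=1000
1: ✓ ADDLS  r0←0xcc
2: · MOVGE
3: ✓ CMP  NZCV=1000
4: ✓ ADDLE  r2←0x7e
5: ✓ SUBNE  r0←0x6d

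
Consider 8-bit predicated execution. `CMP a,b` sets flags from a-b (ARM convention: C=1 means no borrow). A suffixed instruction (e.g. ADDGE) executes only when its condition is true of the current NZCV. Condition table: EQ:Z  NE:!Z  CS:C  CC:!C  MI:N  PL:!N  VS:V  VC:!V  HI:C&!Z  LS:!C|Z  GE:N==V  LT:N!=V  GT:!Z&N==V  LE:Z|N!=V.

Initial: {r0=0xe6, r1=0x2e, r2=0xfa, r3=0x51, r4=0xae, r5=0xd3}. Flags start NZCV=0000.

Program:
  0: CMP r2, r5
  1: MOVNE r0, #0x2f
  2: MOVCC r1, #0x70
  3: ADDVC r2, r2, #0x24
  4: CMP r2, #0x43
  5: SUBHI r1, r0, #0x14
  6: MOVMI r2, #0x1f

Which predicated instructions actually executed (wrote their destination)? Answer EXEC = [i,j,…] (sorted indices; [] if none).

[0] flags=0010 → (cmp)
[1] flags=0010 NE?T → r0=0x2f
[2] flags=0010 CC?F → skip
[3] flags=0010 VC?T → r2=0x1e
[4] flags=1000 → (cmp)
[5] flags=1000 HI?F → skip
[6] flags=1000 MI?T → r2=0x1f

EXEC = [1,3,6]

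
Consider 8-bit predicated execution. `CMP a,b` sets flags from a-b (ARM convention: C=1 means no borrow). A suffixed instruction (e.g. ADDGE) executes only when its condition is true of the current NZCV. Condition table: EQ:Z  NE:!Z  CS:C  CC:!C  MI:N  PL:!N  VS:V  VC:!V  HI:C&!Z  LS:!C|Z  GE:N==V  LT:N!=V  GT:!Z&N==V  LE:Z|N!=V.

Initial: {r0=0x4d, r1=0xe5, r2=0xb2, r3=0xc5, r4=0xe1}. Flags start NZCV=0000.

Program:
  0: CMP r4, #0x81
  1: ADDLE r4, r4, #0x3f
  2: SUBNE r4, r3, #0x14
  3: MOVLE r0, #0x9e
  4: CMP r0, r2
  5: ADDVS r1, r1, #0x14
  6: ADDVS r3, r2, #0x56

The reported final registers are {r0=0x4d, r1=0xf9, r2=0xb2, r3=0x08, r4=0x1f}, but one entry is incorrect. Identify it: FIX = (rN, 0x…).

0: ✓ CMP  NZCV=0010
1: · ADDLE
2: ✓ SUBNE  r4←0xb1
3: · MOVLE
4: ✓ CMP  NZCV=1001
5: ✓ ADDVS  r1←0xf9
6: ✓ ADDVS  r3←0x08

FIX = (r4, 0xb1)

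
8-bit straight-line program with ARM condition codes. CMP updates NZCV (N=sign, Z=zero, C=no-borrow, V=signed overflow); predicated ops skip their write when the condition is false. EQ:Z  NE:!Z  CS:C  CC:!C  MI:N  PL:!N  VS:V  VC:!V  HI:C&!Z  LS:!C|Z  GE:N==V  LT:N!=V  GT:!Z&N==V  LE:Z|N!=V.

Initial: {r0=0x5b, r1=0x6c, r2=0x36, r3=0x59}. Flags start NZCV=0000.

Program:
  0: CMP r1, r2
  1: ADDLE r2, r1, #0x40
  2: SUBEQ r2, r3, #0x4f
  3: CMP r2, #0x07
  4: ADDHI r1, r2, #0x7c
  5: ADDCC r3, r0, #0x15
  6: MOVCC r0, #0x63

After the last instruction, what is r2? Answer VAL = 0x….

0: ✓ CMP  NZCV=0010
1: · ADDLE
2: · SUBEQ
3: ✓ CMP  NZCV=0010
4: ✓ ADDHI  r1←0xb2
5: · ADDCC
6: · MOVCC

VAL = 0x36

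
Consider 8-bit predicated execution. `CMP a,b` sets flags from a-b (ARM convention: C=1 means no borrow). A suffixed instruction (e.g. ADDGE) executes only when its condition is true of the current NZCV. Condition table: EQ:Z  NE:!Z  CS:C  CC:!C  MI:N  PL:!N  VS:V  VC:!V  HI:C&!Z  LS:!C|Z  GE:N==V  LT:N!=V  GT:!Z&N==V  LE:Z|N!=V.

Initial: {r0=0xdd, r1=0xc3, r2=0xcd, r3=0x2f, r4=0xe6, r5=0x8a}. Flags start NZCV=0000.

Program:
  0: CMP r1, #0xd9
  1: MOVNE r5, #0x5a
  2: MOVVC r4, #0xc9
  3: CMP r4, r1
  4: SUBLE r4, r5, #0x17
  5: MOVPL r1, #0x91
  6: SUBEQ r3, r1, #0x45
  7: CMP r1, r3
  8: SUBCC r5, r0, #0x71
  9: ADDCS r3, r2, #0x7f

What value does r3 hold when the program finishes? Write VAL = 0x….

VAL = 0x4c

[0] flags=1000 → (cmp)
[1] flags=1000 NE?T → r5=0x5a
[2] flags=1000 VC?T → r4=0xc9
[3] flags=0010 → (cmp)
[4] flags=0010 LE?F → skip
[5] flags=0010 PL?T → r1=0x91
[6] flags=0010 EQ?F → skip
[7] flags=0011 → (cmp)
[8] flags=0011 CC?F → skip
[9] flags=0011 CS?T → r3=0x4c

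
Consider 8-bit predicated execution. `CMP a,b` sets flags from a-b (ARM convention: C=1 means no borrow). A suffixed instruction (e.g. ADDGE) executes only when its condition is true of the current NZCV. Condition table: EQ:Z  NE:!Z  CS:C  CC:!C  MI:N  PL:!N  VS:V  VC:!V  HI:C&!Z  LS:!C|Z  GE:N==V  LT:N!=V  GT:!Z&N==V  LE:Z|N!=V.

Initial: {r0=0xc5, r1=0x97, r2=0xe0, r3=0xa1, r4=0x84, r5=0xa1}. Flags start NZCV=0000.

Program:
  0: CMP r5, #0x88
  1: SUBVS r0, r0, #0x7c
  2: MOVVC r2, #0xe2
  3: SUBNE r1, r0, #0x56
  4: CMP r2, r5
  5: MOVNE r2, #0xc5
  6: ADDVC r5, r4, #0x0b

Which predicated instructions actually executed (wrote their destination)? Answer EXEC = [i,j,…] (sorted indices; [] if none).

EXEC = [2,3,5,6]

0: ✓ CMP  NZCV=0010
1: · SUBVS
2: ✓ MOVVC  r2←0xe2
3: ✓ SUBNE  r1←0x6f
4: ✓ CMP  NZCV=0010
5: ✓ MOVNE  r2←0xc5
6: ✓ ADDVC  r5←0x8f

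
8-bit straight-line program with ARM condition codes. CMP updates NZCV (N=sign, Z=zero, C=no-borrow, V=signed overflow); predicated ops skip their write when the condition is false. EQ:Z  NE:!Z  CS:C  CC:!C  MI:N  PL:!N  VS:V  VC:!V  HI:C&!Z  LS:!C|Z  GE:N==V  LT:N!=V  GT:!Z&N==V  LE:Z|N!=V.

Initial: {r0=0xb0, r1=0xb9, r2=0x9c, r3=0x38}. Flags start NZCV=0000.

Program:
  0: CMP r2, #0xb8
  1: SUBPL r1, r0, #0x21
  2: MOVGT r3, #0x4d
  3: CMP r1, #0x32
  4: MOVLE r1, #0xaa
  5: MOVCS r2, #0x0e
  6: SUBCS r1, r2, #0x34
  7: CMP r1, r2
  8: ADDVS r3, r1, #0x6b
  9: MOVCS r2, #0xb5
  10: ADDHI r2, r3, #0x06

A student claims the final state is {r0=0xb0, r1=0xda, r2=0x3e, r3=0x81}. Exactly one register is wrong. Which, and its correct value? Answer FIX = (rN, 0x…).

0: ✓ CMP  NZCV=1000
1: · SUBPL
2: · MOVGT
3: ✓ CMP  NZCV=1010
4: ✓ MOVLE  r1←0xaa
5: ✓ MOVCS  r2←0x0e
6: ✓ SUBCS  r1←0xda
7: ✓ CMP  NZCV=1010
8: · ADDVS
9: ✓ MOVCS  r2←0xb5
10: ✓ ADDHI  r2←0x3e

FIX = (r3, 0x38)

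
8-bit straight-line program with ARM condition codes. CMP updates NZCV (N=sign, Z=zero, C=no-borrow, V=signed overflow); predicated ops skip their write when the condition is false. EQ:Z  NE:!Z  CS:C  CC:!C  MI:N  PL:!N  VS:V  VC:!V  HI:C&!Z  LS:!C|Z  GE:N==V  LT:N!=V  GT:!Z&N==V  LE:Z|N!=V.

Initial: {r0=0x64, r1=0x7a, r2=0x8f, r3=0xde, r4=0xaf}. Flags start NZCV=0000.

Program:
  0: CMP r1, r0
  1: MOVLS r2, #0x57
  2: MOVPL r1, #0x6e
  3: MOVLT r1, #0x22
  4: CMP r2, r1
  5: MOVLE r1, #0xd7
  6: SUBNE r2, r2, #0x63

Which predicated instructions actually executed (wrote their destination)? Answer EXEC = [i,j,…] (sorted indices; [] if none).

EXEC = [2,5,6]

[0] flags=0010 → (cmp)
[1] flags=0010 LS?F → skip
[2] flags=0010 PL?T → r1=0x6e
[3] flags=0010 LT?F → skip
[4] flags=0011 → (cmp)
[5] flags=0011 LE?T → r1=0xd7
[6] flags=0011 NE?T → r2=0x2c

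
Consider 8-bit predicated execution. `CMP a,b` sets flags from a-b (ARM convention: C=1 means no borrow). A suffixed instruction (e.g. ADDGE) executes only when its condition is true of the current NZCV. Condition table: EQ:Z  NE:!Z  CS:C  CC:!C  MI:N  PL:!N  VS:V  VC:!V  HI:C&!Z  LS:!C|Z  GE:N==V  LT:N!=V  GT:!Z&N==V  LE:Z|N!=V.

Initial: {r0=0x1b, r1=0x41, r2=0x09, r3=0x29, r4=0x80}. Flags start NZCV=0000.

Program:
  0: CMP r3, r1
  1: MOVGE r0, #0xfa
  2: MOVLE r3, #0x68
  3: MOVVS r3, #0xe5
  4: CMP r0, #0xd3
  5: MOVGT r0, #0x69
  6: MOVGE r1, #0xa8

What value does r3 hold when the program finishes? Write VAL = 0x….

[0] flags=1000 → (cmp)
[1] flags=1000 GE?F → skip
[2] flags=1000 LE?T → r3=0x68
[3] flags=1000 VS?F → skip
[4] flags=0000 → (cmp)
[5] flags=0000 GT?T → r0=0x69
[6] flags=0000 GE?T → r1=0xa8

VAL = 0x68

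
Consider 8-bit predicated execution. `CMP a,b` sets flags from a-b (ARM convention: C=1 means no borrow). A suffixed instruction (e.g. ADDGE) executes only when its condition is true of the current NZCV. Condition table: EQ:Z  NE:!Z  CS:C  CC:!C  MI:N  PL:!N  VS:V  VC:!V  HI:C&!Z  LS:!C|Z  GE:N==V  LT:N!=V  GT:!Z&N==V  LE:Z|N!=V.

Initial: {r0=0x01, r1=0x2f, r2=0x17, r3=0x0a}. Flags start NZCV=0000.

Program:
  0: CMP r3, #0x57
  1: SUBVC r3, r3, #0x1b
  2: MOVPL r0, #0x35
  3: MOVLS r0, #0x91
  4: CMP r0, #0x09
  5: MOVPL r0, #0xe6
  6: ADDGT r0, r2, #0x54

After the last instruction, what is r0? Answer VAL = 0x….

VAL = 0x91

0: ✓ CMP  NZCV=1000
1: ✓ SUBVC  r3←0xef
2: · MOVPL
3: ✓ MOVLS  r0←0x91
4: ✓ CMP  NZCV=1010
5: · MOVPL
6: · ADDGT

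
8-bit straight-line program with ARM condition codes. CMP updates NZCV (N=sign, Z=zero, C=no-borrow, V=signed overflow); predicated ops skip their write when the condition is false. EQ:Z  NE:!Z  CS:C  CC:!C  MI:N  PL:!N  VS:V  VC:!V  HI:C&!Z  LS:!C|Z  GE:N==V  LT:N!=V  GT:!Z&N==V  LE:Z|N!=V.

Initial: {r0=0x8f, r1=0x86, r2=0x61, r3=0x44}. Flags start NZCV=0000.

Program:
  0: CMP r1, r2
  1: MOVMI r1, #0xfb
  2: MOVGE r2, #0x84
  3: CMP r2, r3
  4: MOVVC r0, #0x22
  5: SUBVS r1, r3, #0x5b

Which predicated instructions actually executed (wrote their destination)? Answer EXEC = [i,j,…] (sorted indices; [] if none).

[0] flags=0011 → (cmp)
[1] flags=0011 MI?F → skip
[2] flags=0011 GE?F → skip
[3] flags=0010 → (cmp)
[4] flags=0010 VC?T → r0=0x22
[5] flags=0010 VS?F → skip

EXEC = [4]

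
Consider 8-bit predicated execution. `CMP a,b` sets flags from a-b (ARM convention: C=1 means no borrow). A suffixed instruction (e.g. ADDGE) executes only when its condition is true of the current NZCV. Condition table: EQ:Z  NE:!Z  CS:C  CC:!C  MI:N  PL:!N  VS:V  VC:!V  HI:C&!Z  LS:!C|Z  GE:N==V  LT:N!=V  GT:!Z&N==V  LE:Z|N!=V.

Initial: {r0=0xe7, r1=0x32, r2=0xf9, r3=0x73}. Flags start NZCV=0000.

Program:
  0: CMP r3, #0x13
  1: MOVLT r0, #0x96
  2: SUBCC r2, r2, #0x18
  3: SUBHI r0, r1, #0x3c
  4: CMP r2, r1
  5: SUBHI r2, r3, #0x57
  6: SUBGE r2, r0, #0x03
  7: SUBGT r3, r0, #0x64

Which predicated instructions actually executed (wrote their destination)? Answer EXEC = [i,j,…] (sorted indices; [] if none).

EXEC = [3,5]

0: ✓ CMP  NZCV=0010
1: · MOVLT
2: · SUBCC
3: ✓ SUBHI  r0←0xf6
4: ✓ CMP  NZCV=1010
5: ✓ SUBHI  r2←0x1c
6: · SUBGE
7: · SUBGT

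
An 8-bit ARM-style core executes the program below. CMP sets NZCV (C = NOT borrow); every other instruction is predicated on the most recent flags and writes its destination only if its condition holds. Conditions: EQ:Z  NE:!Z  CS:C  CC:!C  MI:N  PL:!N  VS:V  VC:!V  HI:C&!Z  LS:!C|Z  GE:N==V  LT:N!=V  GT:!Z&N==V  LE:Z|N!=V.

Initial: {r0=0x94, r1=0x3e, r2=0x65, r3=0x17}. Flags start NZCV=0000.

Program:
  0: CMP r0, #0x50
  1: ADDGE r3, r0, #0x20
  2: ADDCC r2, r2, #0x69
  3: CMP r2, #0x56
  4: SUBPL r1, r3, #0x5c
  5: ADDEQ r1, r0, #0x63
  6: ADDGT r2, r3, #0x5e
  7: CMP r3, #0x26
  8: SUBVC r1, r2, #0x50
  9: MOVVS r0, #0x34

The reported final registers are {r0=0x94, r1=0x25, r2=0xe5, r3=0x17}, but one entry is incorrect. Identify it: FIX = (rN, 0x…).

0: ✓ CMP  NZCV=0011
1: · ADDGE
2: · ADDCC
3: ✓ CMP  NZCV=0010
4: ✓ SUBPL  r1←0xbb
5: · ADDEQ
6: ✓ ADDGT  r2←0x75
7: ✓ CMP  NZCV=1000
8: ✓ SUBVC  r1←0x25
9: · MOVVS

FIX = (r2, 0x75)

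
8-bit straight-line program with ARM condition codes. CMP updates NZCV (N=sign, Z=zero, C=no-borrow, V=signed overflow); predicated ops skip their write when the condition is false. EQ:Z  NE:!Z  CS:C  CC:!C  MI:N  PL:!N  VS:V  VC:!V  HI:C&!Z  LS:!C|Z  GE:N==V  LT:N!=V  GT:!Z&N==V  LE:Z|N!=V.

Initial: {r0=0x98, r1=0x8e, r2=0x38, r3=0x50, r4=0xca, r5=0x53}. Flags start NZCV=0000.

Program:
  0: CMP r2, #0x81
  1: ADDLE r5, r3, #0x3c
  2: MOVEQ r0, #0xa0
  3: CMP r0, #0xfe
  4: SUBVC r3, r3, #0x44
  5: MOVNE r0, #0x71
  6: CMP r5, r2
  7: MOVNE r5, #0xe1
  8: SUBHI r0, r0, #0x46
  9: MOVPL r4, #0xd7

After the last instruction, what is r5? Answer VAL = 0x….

VAL = 0xe1

[0] flags=1001 → (cmp)
[1] flags=1001 LE?F → skip
[2] flags=1001 EQ?F → skip
[3] flags=1000 → (cmp)
[4] flags=1000 VC?T → r3=0x0c
[5] flags=1000 NE?T → r0=0x71
[6] flags=0010 → (cmp)
[7] flags=0010 NE?T → r5=0xe1
[8] flags=0010 HI?T → r0=0x2b
[9] flags=0010 PL?T → r4=0xd7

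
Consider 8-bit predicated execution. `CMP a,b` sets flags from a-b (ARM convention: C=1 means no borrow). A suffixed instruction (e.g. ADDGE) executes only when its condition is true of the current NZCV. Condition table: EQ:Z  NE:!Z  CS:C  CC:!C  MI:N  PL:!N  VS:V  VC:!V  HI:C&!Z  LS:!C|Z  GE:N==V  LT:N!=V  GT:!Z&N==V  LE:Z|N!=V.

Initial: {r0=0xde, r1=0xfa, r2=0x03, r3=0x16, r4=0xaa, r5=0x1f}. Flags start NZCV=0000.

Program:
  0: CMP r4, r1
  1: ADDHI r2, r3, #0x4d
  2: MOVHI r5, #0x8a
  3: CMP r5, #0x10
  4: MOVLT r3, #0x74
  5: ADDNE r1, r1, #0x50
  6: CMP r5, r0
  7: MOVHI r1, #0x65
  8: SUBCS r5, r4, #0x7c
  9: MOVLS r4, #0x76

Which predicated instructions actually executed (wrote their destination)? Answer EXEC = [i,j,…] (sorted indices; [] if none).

EXEC = [5,9]

[0] flags=1000 → (cmp)
[1] flags=1000 HI?F → skip
[2] flags=1000 HI?F → skip
[3] flags=0010 → (cmp)
[4] flags=0010 LT?F → skip
[5] flags=0010 NE?T → r1=0x4a
[6] flags=0000 → (cmp)
[7] flags=0000 HI?F → skip
[8] flags=0000 CS?F → skip
[9] flags=0000 LS?T → r4=0x76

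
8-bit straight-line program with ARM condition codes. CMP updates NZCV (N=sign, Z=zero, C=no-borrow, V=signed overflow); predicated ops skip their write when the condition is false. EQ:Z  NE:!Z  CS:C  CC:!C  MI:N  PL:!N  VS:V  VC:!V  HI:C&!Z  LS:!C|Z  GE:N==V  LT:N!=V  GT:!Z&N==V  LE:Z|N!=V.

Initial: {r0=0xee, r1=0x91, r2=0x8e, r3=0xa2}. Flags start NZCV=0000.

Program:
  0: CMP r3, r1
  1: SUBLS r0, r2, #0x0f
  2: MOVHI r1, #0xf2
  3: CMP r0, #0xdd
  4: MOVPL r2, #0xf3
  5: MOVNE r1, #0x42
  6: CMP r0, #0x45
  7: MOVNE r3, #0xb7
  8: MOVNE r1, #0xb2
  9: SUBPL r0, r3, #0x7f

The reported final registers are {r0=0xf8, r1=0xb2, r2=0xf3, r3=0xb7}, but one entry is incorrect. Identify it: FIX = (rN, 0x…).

FIX = (r0, 0xee)

0: ✓ CMP  NZCV=0010
1: · SUBLS
2: ✓ MOVHI  r1←0xf2
3: ✓ CMP  NZCV=0010
4: ✓ MOVPL  r2←0xf3
5: ✓ MOVNE  r1←0x42
6: ✓ CMP  NZCV=1010
7: ✓ MOVNE  r3←0xb7
8: ✓ MOVNE  r1←0xb2
9: · SUBPL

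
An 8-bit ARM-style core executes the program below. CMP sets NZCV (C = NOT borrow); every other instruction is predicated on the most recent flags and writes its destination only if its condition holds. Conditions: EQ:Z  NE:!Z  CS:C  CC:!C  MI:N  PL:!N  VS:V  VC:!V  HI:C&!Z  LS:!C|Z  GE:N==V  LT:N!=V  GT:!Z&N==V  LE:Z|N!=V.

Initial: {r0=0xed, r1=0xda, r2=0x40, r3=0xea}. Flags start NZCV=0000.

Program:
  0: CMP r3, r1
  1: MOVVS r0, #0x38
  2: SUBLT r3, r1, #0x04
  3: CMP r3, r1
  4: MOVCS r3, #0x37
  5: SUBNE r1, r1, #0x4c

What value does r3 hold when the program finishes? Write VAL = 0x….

VAL = 0x37

0: ✓ CMP  NZCV=0010
1: · MOVVS
2: · SUBLT
3: ✓ CMP  NZCV=0010
4: ✓ MOVCS  r3←0x37
5: ✓ SUBNE  r1←0x8e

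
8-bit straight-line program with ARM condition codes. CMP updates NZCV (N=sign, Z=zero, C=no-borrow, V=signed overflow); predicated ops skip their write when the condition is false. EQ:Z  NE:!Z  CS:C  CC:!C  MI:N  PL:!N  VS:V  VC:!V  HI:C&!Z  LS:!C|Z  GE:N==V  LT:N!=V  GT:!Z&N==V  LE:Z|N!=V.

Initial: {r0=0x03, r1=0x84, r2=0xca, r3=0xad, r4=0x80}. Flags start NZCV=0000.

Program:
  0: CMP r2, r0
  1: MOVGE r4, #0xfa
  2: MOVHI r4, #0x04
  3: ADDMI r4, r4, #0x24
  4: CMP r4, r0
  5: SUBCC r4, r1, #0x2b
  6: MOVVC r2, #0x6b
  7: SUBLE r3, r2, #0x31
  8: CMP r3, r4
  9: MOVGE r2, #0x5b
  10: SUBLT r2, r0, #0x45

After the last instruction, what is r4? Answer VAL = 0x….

VAL = 0x28

0: ✓ CMP  NZCV=1010
1: · MOVGE
2: ✓ MOVHI  r4←0x04
3: ✓ ADDMI  r4←0x28
4: ✓ CMP  NZCV=0010
5: · SUBCC
6: ✓ MOVVC  r2←0x6b
7: · SUBLE
8: ✓ CMP  NZCV=1010
9: · MOVGE
10: ✓ SUBLT  r2←0xbe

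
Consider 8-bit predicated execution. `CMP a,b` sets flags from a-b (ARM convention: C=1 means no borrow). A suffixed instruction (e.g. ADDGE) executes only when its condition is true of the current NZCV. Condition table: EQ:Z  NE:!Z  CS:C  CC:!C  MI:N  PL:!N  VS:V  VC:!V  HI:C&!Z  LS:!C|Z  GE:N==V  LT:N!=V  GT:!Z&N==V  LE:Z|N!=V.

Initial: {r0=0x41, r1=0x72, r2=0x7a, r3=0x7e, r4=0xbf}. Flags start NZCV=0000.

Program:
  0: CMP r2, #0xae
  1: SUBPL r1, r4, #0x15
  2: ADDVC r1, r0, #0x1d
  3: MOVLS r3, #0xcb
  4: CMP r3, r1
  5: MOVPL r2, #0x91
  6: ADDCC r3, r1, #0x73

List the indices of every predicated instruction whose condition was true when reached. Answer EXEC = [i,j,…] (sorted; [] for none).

0: ✓ CMP  NZCV=1001
1: · SUBPL
2: · ADDVC
3: ✓ MOVLS  r3←0xcb
4: ✓ CMP  NZCV=0011
5: ✓ MOVPL  r2←0x91
6: · ADDCC

EXEC = [3,5]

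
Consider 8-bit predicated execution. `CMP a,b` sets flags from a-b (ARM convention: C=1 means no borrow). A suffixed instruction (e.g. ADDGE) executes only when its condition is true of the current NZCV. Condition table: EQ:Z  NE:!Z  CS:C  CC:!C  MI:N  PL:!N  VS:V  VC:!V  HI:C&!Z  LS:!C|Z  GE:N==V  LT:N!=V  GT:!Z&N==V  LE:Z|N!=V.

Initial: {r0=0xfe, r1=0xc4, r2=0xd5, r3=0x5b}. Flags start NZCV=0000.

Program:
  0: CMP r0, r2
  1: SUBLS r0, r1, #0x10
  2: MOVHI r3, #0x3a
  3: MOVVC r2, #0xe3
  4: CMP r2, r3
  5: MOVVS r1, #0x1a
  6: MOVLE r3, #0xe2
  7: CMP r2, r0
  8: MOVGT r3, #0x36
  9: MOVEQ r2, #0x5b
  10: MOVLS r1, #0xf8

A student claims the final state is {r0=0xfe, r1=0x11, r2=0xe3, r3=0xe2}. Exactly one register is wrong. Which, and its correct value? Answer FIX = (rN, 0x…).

[0] flags=0010 → (cmp)
[1] flags=0010 LS?F → skip
[2] flags=0010 HI?T → r3=0x3a
[3] flags=0010 VC?T → r2=0xe3
[4] flags=1010 → (cmp)
[5] flags=1010 VS?F → skip
[6] flags=1010 LE?T → r3=0xe2
[7] flags=1000 → (cmp)
[8] flags=1000 GT?F → skip
[9] flags=1000 EQ?F → skip
[10] flags=1000 LS?T → r1=0xf8

FIX = (r1, 0xf8)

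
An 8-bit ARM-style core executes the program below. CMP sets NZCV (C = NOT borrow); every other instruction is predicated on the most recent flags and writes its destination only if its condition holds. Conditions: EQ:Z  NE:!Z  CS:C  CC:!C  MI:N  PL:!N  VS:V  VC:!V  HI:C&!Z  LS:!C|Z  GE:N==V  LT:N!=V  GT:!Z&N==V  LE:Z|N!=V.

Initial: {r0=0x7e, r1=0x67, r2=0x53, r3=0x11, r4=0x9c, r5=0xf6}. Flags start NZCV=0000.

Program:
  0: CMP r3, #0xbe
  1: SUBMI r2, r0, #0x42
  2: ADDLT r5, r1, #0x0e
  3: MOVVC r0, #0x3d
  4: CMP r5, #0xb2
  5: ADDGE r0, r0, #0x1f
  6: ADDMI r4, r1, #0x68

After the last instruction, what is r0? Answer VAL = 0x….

0: ✓ CMP  NZCV=0000
1: · SUBMI
2: · ADDLT
3: ✓ MOVVC  r0←0x3d
4: ✓ CMP  NZCV=0010
5: ✓ ADDGE  r0←0x5c
6: · ADDMI

VAL = 0x5c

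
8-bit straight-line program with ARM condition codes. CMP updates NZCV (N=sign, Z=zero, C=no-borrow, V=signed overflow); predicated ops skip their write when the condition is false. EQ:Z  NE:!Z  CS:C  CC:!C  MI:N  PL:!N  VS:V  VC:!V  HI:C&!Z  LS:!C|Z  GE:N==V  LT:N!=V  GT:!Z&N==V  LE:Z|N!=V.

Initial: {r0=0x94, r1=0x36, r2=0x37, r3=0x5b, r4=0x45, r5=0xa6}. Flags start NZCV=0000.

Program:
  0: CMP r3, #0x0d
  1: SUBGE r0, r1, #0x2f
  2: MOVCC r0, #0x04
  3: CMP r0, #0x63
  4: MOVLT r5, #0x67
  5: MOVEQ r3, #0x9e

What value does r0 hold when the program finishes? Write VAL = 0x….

[0] flags=0010 → (cmp)
[1] flags=0010 GE?T → r0=0x07
[2] flags=0010 CC?F → skip
[3] flags=1000 → (cmp)
[4] flags=1000 LT?T → r5=0x67
[5] flags=1000 EQ?F → skip

VAL = 0x07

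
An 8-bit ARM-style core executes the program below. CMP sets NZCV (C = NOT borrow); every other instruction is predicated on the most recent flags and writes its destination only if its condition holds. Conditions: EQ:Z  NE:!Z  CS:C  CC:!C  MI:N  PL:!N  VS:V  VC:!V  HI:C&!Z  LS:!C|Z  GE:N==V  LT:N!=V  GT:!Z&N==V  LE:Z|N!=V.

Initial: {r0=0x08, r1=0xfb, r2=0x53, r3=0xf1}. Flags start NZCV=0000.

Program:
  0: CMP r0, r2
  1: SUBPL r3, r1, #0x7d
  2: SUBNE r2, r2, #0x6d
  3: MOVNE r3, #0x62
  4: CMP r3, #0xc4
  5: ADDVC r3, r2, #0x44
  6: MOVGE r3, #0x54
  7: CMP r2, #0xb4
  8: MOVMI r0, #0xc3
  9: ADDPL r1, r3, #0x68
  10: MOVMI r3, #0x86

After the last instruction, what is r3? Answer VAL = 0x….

VAL = 0x54

0: ✓ CMP  NZCV=1000
1: · SUBPL
2: ✓ SUBNE  r2←0xe6
3: ✓ MOVNE  r3←0x62
4: ✓ CMP  NZCV=1001
5: · ADDVC
6: ✓ MOVGE  r3←0x54
7: ✓ CMP  NZCV=0010
8: · MOVMI
9: ✓ ADDPL  r1←0xbc
10: · MOVMI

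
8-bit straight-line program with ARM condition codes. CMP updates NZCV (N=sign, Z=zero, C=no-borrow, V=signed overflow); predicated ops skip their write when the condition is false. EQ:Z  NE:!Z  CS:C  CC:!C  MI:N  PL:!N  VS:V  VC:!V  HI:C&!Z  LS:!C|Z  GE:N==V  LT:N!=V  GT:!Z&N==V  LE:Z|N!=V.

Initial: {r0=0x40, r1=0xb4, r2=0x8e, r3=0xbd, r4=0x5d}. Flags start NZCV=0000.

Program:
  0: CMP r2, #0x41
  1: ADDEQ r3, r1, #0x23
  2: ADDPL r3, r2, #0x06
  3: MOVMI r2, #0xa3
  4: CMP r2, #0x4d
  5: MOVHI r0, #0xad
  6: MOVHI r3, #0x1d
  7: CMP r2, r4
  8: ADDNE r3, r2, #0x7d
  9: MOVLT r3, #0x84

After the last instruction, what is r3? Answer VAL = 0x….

VAL = 0x84

0: ✓ CMP  NZCV=0011
1: · ADDEQ
2: ✓ ADDPL  r3←0x94
3: · MOVMI
4: ✓ CMP  NZCV=0011
5: ✓ MOVHI  r0←0xad
6: ✓ MOVHI  r3←0x1d
7: ✓ CMP  NZCV=0011
8: ✓ ADDNE  r3←0x0b
9: ✓ MOVLT  r3←0x84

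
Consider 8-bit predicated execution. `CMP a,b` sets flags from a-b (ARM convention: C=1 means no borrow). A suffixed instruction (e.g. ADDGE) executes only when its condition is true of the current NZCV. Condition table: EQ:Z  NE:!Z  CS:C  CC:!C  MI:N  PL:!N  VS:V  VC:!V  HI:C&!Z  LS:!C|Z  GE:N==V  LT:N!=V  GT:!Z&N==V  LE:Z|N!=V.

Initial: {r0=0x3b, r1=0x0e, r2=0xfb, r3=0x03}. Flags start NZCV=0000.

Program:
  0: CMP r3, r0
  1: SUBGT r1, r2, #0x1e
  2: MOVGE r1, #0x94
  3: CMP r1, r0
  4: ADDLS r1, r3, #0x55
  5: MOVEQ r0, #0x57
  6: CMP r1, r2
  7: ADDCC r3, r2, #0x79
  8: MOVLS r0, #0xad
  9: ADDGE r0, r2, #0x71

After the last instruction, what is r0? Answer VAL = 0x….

[0] flags=1000 → (cmp)
[1] flags=1000 GT?F → skip
[2] flags=1000 GE?F → skip
[3] flags=1000 → (cmp)
[4] flags=1000 LS?T → r1=0x58
[5] flags=1000 EQ?F → skip
[6] flags=0000 → (cmp)
[7] flags=0000 CC?T → r3=0x74
[8] flags=0000 LS?T → r0=0xad
[9] flags=0000 GE?T → r0=0x6c

VAL = 0x6c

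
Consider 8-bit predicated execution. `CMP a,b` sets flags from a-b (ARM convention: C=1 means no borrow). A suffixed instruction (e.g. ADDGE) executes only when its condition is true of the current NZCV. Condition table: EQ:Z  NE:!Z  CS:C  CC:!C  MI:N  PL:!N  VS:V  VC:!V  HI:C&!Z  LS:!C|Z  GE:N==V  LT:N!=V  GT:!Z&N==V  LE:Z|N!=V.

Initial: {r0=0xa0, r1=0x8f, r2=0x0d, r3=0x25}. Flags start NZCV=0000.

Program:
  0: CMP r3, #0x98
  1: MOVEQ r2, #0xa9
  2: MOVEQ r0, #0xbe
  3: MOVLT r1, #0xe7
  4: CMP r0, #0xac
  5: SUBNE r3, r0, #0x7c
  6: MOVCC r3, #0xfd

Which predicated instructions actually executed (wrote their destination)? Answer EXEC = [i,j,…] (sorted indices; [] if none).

[0] flags=1001 → (cmp)
[1] flags=1001 EQ?F → skip
[2] flags=1001 EQ?F → skip
[3] flags=1001 LT?F → skip
[4] flags=1000 → (cmp)
[5] flags=1000 NE?T → r3=0x24
[6] flags=1000 CC?T → r3=0xfd

EXEC = [5,6]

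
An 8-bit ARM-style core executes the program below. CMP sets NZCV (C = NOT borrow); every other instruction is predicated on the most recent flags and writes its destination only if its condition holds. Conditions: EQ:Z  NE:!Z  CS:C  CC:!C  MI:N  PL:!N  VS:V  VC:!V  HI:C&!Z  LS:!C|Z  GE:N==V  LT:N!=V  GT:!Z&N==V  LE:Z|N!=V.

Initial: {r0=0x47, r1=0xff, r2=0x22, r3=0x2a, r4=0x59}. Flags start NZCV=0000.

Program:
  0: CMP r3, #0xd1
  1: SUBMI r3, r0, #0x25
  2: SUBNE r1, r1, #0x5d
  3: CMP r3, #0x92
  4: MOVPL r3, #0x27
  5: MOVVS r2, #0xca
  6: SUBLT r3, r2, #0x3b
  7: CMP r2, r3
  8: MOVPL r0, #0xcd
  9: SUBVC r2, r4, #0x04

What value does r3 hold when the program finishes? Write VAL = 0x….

VAL = 0x2a

0: ✓ CMP  NZCV=0000
1: · SUBMI
2: ✓ SUBNE  r1←0xa2
3: ✓ CMP  NZCV=1001
4: · MOVPL
5: ✓ MOVVS  r2←0xca
6: · SUBLT
7: ✓ CMP  NZCV=1010
8: · MOVPL
9: ✓ SUBVC  r2←0x55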